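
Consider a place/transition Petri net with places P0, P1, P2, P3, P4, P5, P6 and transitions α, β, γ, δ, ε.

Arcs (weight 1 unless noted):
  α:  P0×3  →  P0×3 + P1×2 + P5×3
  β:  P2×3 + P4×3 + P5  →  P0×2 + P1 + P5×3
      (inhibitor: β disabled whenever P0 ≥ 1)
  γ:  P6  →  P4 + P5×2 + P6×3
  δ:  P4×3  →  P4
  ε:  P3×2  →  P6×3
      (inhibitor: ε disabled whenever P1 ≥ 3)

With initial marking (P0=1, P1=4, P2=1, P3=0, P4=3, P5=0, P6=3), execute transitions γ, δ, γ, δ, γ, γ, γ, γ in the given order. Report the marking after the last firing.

(P0=1, P1=4, P2=1, P3=0, P4=5, P5=12, P6=15)

step 1: fire γ:  (P0=1, P1=4, P2=1, P3=0, P4=3, P5=0, P6=3) → (P0=1, P1=4, P2=1, P3=0, P4=4, P5=2, P6=5)
step 2: fire δ:  (P0=1, P1=4, P2=1, P3=0, P4=4, P5=2, P6=5) → (P0=1, P1=4, P2=1, P3=0, P4=2, P5=2, P6=5)
step 3: fire γ:  (P0=1, P1=4, P2=1, P3=0, P4=2, P5=2, P6=5) → (P0=1, P1=4, P2=1, P3=0, P4=3, P5=4, P6=7)
step 4: fire δ:  (P0=1, P1=4, P2=1, P3=0, P4=3, P5=4, P6=7) → (P0=1, P1=4, P2=1, P3=0, P4=1, P5=4, P6=7)
step 5: fire γ:  (P0=1, P1=4, P2=1, P3=0, P4=1, P5=4, P6=7) → (P0=1, P1=4, P2=1, P3=0, P4=2, P5=6, P6=9)
step 6: fire γ:  (P0=1, P1=4, P2=1, P3=0, P4=2, P5=6, P6=9) → (P0=1, P1=4, P2=1, P3=0, P4=3, P5=8, P6=11)
step 7: fire γ:  (P0=1, P1=4, P2=1, P3=0, P4=3, P5=8, P6=11) → (P0=1, P1=4, P2=1, P3=0, P4=4, P5=10, P6=13)
step 8: fire γ:  (P0=1, P1=4, P2=1, P3=0, P4=4, P5=10, P6=13) → (P0=1, P1=4, P2=1, P3=0, P4=5, P5=12, P6=15)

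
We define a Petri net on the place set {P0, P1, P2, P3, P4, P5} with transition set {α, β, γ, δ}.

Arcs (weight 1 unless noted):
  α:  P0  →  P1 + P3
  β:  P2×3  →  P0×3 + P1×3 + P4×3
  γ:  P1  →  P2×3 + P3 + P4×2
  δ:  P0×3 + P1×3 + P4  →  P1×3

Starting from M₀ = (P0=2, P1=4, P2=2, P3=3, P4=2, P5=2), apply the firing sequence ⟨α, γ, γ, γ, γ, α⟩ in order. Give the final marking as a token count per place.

step 1: fire α:  (P0=2, P1=4, P2=2, P3=3, P4=2, P5=2) → (P0=1, P1=5, P2=2, P3=4, P4=2, P5=2)
step 2: fire γ:  (P0=1, P1=5, P2=2, P3=4, P4=2, P5=2) → (P0=1, P1=4, P2=5, P3=5, P4=4, P5=2)
step 3: fire γ:  (P0=1, P1=4, P2=5, P3=5, P4=4, P5=2) → (P0=1, P1=3, P2=8, P3=6, P4=6, P5=2)
step 4: fire γ:  (P0=1, P1=3, P2=8, P3=6, P4=6, P5=2) → (P0=1, P1=2, P2=11, P3=7, P4=8, P5=2)
step 5: fire γ:  (P0=1, P1=2, P2=11, P3=7, P4=8, P5=2) → (P0=1, P1=1, P2=14, P3=8, P4=10, P5=2)
step 6: fire α:  (P0=1, P1=1, P2=14, P3=8, P4=10, P5=2) → (P0=0, P1=2, P2=14, P3=9, P4=10, P5=2)

(P0=0, P1=2, P2=14, P3=9, P4=10, P5=2)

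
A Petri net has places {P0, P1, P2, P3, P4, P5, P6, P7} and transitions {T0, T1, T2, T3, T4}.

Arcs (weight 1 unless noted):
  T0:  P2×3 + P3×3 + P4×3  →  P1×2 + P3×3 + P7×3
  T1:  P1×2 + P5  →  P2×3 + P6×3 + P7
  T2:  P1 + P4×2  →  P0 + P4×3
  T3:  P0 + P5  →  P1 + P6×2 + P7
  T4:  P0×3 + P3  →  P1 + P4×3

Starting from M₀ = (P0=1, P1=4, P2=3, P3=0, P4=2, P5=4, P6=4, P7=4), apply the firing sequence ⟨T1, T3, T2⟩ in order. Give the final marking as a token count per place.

step 1: fire T1:  (P0=1, P1=4, P2=3, P3=0, P4=2, P5=4, P6=4, P7=4) → (P0=1, P1=2, P2=6, P3=0, P4=2, P5=3, P6=7, P7=5)
step 2: fire T3:  (P0=1, P1=2, P2=6, P3=0, P4=2, P5=3, P6=7, P7=5) → (P0=0, P1=3, P2=6, P3=0, P4=2, P5=2, P6=9, P7=6)
step 3: fire T2:  (P0=0, P1=3, P2=6, P3=0, P4=2, P5=2, P6=9, P7=6) → (P0=1, P1=2, P2=6, P3=0, P4=3, P5=2, P6=9, P7=6)

(P0=1, P1=2, P2=6, P3=0, P4=3, P5=2, P6=9, P7=6)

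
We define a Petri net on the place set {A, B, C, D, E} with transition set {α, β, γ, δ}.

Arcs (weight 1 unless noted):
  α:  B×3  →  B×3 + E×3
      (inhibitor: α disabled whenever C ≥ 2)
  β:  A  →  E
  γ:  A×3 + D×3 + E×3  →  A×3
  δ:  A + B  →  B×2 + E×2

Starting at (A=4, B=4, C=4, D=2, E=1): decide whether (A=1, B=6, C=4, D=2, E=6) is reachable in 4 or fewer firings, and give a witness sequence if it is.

step 1: fire β:  (A=4, B=4, C=4, D=2, E=1) → (A=3, B=4, C=4, D=2, E=2)
step 2: fire δ:  (A=3, B=4, C=4, D=2, E=2) → (A=2, B=5, C=4, D=2, E=4)
step 3: fire δ:  (A=2, B=5, C=4, D=2, E=4) → (A=1, B=6, C=4, D=2, E=6)

YES — reachable via ⟨β, δ, δ⟩ (3 firings)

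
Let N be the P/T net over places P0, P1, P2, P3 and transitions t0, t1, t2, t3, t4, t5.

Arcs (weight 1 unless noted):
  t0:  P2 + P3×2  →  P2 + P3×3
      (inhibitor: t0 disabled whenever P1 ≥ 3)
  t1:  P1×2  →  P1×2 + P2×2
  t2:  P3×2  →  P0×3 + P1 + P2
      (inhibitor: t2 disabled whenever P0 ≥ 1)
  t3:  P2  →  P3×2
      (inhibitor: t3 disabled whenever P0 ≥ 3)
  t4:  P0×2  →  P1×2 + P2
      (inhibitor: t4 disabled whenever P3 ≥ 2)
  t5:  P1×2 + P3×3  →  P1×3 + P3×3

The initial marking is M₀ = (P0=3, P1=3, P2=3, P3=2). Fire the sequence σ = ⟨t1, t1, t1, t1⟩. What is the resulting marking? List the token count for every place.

step 1: fire t1:  (P0=3, P1=3, P2=3, P3=2) → (P0=3, P1=3, P2=5, P3=2)
step 2: fire t1:  (P0=3, P1=3, P2=5, P3=2) → (P0=3, P1=3, P2=7, P3=2)
step 3: fire t1:  (P0=3, P1=3, P2=7, P3=2) → (P0=3, P1=3, P2=9, P3=2)
step 4: fire t1:  (P0=3, P1=3, P2=9, P3=2) → (P0=3, P1=3, P2=11, P3=2)

(P0=3, P1=3, P2=11, P3=2)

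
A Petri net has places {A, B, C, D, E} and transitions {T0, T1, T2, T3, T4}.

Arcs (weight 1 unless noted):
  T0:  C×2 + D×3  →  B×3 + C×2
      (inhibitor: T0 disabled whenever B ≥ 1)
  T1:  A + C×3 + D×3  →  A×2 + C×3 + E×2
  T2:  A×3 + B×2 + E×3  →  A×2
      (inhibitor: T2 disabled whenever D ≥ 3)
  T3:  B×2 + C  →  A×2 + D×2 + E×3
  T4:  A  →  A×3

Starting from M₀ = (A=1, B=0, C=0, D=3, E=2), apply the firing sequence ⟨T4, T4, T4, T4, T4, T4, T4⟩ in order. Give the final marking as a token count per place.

(A=15, B=0, C=0, D=3, E=2)

step 1: fire T4:  (A=1, B=0, C=0, D=3, E=2) → (A=3, B=0, C=0, D=3, E=2)
step 2: fire T4:  (A=3, B=0, C=0, D=3, E=2) → (A=5, B=0, C=0, D=3, E=2)
step 3: fire T4:  (A=5, B=0, C=0, D=3, E=2) → (A=7, B=0, C=0, D=3, E=2)
step 4: fire T4:  (A=7, B=0, C=0, D=3, E=2) → (A=9, B=0, C=0, D=3, E=2)
step 5: fire T4:  (A=9, B=0, C=0, D=3, E=2) → (A=11, B=0, C=0, D=3, E=2)
step 6: fire T4:  (A=11, B=0, C=0, D=3, E=2) → (A=13, B=0, C=0, D=3, E=2)
step 7: fire T4:  (A=13, B=0, C=0, D=3, E=2) → (A=15, B=0, C=0, D=3, E=2)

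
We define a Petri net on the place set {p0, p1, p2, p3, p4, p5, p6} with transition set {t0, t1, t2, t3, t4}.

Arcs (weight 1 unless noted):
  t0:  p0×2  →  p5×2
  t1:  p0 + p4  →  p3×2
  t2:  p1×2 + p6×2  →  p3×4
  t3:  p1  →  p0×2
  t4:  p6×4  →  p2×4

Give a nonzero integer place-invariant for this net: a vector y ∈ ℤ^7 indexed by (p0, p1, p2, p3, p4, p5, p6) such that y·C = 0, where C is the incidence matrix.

Incidence matrix C (rows=places, cols=transitions):
       t0   t1   t2   t3   t4
   p0  -2   -1    0    2    0
   p1   0    0   -2   -1    0
   p2   0    0    0    0    4
   p3   0    2    4    0    0
   p4   0   -1    0    0    0
   p5   2    0    0    0    0
   p6   0    0   -2    0   -4

Candidate y = [1, 2, 0, 1, 1, 1, 0]; check y·C column-wise:
  col t0: 1·-2 + 2·0 + 1·0 + 1·0 + 1·2 = 0
  col t1: 1·-1 + 2·0 + 1·2 + 1·-1 + 1·0 = 0
  col t2: 1·0 + 2·-2 + 1·4 + 1·0 + 1·0 + 0·-2 = 0
  col t3: 1·2 + 2·-1 + 1·0 + 1·0 + 1·0 = 0
  col t4: 1·0 + 2·0 + 0·4 + 1·0 + 1·0 + 1·0 + 0·-4 = 0

y = (p0:1, p1:2, p2:0, p3:1, p4:1, p5:1, p6:0)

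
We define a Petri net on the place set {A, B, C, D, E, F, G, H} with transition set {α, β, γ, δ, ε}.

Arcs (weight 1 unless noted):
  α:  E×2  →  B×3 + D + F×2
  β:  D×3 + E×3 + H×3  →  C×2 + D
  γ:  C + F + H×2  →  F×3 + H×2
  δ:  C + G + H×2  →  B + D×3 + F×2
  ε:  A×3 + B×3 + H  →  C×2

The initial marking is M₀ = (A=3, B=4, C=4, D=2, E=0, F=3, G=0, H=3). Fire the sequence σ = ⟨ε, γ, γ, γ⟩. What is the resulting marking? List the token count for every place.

(A=0, B=1, C=3, D=2, E=0, F=9, G=0, H=2)

step 1: fire ε:  (A=3, B=4, C=4, D=2, E=0, F=3, G=0, H=3) → (A=0, B=1, C=6, D=2, E=0, F=3, G=0, H=2)
step 2: fire γ:  (A=0, B=1, C=6, D=2, E=0, F=3, G=0, H=2) → (A=0, B=1, C=5, D=2, E=0, F=5, G=0, H=2)
step 3: fire γ:  (A=0, B=1, C=5, D=2, E=0, F=5, G=0, H=2) → (A=0, B=1, C=4, D=2, E=0, F=7, G=0, H=2)
step 4: fire γ:  (A=0, B=1, C=4, D=2, E=0, F=7, G=0, H=2) → (A=0, B=1, C=3, D=2, E=0, F=9, G=0, H=2)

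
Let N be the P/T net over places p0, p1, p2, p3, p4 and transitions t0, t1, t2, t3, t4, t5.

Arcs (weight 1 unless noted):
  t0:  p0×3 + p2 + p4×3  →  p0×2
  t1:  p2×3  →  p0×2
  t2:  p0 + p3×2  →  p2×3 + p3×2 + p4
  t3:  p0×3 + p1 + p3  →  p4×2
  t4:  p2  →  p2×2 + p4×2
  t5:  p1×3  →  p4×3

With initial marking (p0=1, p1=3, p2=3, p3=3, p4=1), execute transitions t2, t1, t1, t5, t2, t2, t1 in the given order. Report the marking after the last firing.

step 1: fire t2:  (p0=1, p1=3, p2=3, p3=3, p4=1) → (p0=0, p1=3, p2=6, p3=3, p4=2)
step 2: fire t1:  (p0=0, p1=3, p2=6, p3=3, p4=2) → (p0=2, p1=3, p2=3, p3=3, p4=2)
step 3: fire t1:  (p0=2, p1=3, p2=3, p3=3, p4=2) → (p0=4, p1=3, p2=0, p3=3, p4=2)
step 4: fire t5:  (p0=4, p1=3, p2=0, p3=3, p4=2) → (p0=4, p1=0, p2=0, p3=3, p4=5)
step 5: fire t2:  (p0=4, p1=0, p2=0, p3=3, p4=5) → (p0=3, p1=0, p2=3, p3=3, p4=6)
step 6: fire t2:  (p0=3, p1=0, p2=3, p3=3, p4=6) → (p0=2, p1=0, p2=6, p3=3, p4=7)
step 7: fire t1:  (p0=2, p1=0, p2=6, p3=3, p4=7) → (p0=4, p1=0, p2=3, p3=3, p4=7)

(p0=4, p1=0, p2=3, p3=3, p4=7)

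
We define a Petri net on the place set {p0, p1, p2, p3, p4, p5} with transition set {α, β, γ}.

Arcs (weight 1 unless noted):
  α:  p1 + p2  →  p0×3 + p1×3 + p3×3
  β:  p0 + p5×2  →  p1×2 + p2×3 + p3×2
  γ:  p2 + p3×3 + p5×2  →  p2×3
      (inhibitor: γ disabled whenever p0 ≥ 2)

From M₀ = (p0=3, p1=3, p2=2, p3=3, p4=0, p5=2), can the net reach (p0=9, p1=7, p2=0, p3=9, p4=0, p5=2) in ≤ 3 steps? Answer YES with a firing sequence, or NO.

YES — reachable via ⟨α, α⟩ (2 firings)

step 1: fire α:  (p0=3, p1=3, p2=2, p3=3, p4=0, p5=2) → (p0=6, p1=5, p2=1, p3=6, p4=0, p5=2)
step 2: fire α:  (p0=6, p1=5, p2=1, p3=6, p4=0, p5=2) → (p0=9, p1=7, p2=0, p3=9, p4=0, p5=2)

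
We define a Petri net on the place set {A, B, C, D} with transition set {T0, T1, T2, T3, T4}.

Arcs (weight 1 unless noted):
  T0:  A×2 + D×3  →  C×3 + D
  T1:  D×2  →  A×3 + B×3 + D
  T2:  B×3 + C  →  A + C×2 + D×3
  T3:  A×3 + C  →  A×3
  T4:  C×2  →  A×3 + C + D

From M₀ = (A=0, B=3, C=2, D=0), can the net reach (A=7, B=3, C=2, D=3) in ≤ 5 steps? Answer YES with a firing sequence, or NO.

YES — reachable via ⟨T2, T1, T4⟩ (3 firings)

step 1: fire T2:  (A=0, B=3, C=2, D=0) → (A=1, B=0, C=3, D=3)
step 2: fire T1:  (A=1, B=0, C=3, D=3) → (A=4, B=3, C=3, D=2)
step 3: fire T4:  (A=4, B=3, C=3, D=2) → (A=7, B=3, C=2, D=3)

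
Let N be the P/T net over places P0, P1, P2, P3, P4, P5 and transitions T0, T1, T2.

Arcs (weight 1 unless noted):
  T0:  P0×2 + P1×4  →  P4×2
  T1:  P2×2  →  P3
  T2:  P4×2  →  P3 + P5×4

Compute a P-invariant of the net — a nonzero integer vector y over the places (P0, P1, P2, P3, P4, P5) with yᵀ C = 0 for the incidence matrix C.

Incidence matrix C (rows=places, cols=transitions):
       T0   T1   T2
   P0  -2    0    0
   P1  -4    0    0
   P2   0   -2    0
   P3   0    1    1
   P4   2    0   -2
   P5   0    0    4

Candidate y = [2, -1, 0, 0, 0, 0]; check y·C column-wise:
  col T0: 2·-2 + -1·-4 + 0·2 = 0
  col T1: 2·0 + -1·0 + 0·-2 + 0·1 = 0
  col T2: 2·0 + -1·0 + 0·1 + 0·-2 + 0·4 = 0

y = (P0:2, P1:-1, P2:0, P3:0, P4:0, P5:0)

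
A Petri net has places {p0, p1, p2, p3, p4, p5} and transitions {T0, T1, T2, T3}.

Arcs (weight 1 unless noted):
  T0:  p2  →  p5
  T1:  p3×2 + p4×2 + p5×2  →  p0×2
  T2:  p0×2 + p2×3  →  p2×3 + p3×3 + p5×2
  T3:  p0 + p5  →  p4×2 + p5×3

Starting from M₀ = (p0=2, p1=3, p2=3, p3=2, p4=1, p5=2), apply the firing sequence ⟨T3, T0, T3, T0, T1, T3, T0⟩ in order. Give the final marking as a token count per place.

(p0=1, p1=3, p2=0, p3=0, p4=5, p5=9)

step 1: fire T3:  (p0=2, p1=3, p2=3, p3=2, p4=1, p5=2) → (p0=1, p1=3, p2=3, p3=2, p4=3, p5=4)
step 2: fire T0:  (p0=1, p1=3, p2=3, p3=2, p4=3, p5=4) → (p0=1, p1=3, p2=2, p3=2, p4=3, p5=5)
step 3: fire T3:  (p0=1, p1=3, p2=2, p3=2, p4=3, p5=5) → (p0=0, p1=3, p2=2, p3=2, p4=5, p5=7)
step 4: fire T0:  (p0=0, p1=3, p2=2, p3=2, p4=5, p5=7) → (p0=0, p1=3, p2=1, p3=2, p4=5, p5=8)
step 5: fire T1:  (p0=0, p1=3, p2=1, p3=2, p4=5, p5=8) → (p0=2, p1=3, p2=1, p3=0, p4=3, p5=6)
step 6: fire T3:  (p0=2, p1=3, p2=1, p3=0, p4=3, p5=6) → (p0=1, p1=3, p2=1, p3=0, p4=5, p5=8)
step 7: fire T0:  (p0=1, p1=3, p2=1, p3=0, p4=5, p5=8) → (p0=1, p1=3, p2=0, p3=0, p4=5, p5=9)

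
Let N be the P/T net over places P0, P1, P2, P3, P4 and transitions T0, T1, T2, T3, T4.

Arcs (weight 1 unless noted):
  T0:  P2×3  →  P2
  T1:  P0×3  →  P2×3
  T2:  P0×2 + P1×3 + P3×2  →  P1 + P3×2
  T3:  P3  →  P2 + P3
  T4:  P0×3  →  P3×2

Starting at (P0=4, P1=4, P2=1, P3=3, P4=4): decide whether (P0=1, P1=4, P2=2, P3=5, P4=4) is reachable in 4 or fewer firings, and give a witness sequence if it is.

YES — reachable via ⟨T3, T4⟩ (2 firings)

step 1: fire T3:  (P0=4, P1=4, P2=1, P3=3, P4=4) → (P0=4, P1=4, P2=2, P3=3, P4=4)
step 2: fire T4:  (P0=4, P1=4, P2=2, P3=3, P4=4) → (P0=1, P1=4, P2=2, P3=5, P4=4)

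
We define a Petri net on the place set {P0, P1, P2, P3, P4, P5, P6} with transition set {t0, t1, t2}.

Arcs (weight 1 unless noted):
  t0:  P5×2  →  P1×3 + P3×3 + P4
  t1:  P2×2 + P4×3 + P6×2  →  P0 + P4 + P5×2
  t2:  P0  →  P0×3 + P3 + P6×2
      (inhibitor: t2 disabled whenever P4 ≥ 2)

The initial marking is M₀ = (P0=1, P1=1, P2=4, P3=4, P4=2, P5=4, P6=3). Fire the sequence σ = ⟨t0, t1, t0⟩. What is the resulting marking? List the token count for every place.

step 1: fire t0:  (P0=1, P1=1, P2=4, P3=4, P4=2, P5=4, P6=3) → (P0=1, P1=4, P2=4, P3=7, P4=3, P5=2, P6=3)
step 2: fire t1:  (P0=1, P1=4, P2=4, P3=7, P4=3, P5=2, P6=3) → (P0=2, P1=4, P2=2, P3=7, P4=1, P5=4, P6=1)
step 3: fire t0:  (P0=2, P1=4, P2=2, P3=7, P4=1, P5=4, P6=1) → (P0=2, P1=7, P2=2, P3=10, P4=2, P5=2, P6=1)

(P0=2, P1=7, P2=2, P3=10, P4=2, P5=2, P6=1)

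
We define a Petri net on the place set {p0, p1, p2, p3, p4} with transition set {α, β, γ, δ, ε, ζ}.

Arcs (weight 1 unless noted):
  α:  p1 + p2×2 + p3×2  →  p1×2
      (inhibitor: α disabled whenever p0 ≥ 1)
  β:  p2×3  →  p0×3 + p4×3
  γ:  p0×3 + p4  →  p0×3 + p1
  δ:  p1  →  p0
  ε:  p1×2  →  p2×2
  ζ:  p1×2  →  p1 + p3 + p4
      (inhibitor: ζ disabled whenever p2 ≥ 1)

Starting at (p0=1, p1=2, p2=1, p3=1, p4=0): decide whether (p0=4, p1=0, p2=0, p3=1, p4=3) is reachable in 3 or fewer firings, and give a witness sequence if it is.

step 1: fire ε:  (p0=1, p1=2, p2=1, p3=1, p4=0) → (p0=1, p1=0, p2=3, p3=1, p4=0)
step 2: fire β:  (p0=1, p1=0, p2=3, p3=1, p4=0) → (p0=4, p1=0, p2=0, p3=1, p4=3)

YES — reachable via ⟨ε, β⟩ (2 firings)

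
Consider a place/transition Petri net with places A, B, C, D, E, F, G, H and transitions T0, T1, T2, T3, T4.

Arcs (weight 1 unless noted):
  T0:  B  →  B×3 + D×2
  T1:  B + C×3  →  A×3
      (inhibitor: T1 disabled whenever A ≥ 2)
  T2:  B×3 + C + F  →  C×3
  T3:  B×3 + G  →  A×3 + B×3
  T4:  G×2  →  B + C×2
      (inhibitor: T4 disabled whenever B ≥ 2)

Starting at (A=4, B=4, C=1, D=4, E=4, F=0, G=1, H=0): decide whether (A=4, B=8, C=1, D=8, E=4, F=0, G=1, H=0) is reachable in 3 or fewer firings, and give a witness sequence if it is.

step 1: fire T0:  (A=4, B=4, C=1, D=4, E=4, F=0, G=1, H=0) → (A=4, B=6, C=1, D=6, E=4, F=0, G=1, H=0)
step 2: fire T0:  (A=4, B=6, C=1, D=6, E=4, F=0, G=1, H=0) → (A=4, B=8, C=1, D=8, E=4, F=0, G=1, H=0)

YES — reachable via ⟨T0, T0⟩ (2 firings)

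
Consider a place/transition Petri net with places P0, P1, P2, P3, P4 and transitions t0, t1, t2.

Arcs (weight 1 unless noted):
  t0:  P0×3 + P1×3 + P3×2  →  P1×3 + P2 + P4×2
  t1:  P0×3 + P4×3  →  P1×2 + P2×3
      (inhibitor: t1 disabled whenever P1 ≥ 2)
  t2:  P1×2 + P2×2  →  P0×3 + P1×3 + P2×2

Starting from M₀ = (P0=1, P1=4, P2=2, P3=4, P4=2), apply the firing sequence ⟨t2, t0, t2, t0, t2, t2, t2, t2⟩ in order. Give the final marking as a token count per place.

step 1: fire t2:  (P0=1, P1=4, P2=2, P3=4, P4=2) → (P0=4, P1=5, P2=2, P3=4, P4=2)
step 2: fire t0:  (P0=4, P1=5, P2=2, P3=4, P4=2) → (P0=1, P1=5, P2=3, P3=2, P4=4)
step 3: fire t2:  (P0=1, P1=5, P2=3, P3=2, P4=4) → (P0=4, P1=6, P2=3, P3=2, P4=4)
step 4: fire t0:  (P0=4, P1=6, P2=3, P3=2, P4=4) → (P0=1, P1=6, P2=4, P3=0, P4=6)
step 5: fire t2:  (P0=1, P1=6, P2=4, P3=0, P4=6) → (P0=4, P1=7, P2=4, P3=0, P4=6)
step 6: fire t2:  (P0=4, P1=7, P2=4, P3=0, P4=6) → (P0=7, P1=8, P2=4, P3=0, P4=6)
step 7: fire t2:  (P0=7, P1=8, P2=4, P3=0, P4=6) → (P0=10, P1=9, P2=4, P3=0, P4=6)
step 8: fire t2:  (P0=10, P1=9, P2=4, P3=0, P4=6) → (P0=13, P1=10, P2=4, P3=0, P4=6)

(P0=13, P1=10, P2=4, P3=0, P4=6)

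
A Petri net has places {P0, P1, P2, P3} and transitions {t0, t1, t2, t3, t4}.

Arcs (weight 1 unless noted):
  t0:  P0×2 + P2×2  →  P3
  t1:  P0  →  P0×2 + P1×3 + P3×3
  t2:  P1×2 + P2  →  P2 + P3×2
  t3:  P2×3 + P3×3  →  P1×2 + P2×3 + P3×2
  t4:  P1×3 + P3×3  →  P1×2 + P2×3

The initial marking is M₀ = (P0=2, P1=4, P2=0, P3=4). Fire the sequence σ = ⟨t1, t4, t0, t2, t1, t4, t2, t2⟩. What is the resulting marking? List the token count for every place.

(P0=2, P1=2, P2=4, P3=11)

step 1: fire t1:  (P0=2, P1=4, P2=0, P3=4) → (P0=3, P1=7, P2=0, P3=7)
step 2: fire t4:  (P0=3, P1=7, P2=0, P3=7) → (P0=3, P1=6, P2=3, P3=4)
step 3: fire t0:  (P0=3, P1=6, P2=3, P3=4) → (P0=1, P1=6, P2=1, P3=5)
step 4: fire t2:  (P0=1, P1=6, P2=1, P3=5) → (P0=1, P1=4, P2=1, P3=7)
step 5: fire t1:  (P0=1, P1=4, P2=1, P3=7) → (P0=2, P1=7, P2=1, P3=10)
step 6: fire t4:  (P0=2, P1=7, P2=1, P3=10) → (P0=2, P1=6, P2=4, P3=7)
step 7: fire t2:  (P0=2, P1=6, P2=4, P3=7) → (P0=2, P1=4, P2=4, P3=9)
step 8: fire t2:  (P0=2, P1=4, P2=4, P3=9) → (P0=2, P1=2, P2=4, P3=11)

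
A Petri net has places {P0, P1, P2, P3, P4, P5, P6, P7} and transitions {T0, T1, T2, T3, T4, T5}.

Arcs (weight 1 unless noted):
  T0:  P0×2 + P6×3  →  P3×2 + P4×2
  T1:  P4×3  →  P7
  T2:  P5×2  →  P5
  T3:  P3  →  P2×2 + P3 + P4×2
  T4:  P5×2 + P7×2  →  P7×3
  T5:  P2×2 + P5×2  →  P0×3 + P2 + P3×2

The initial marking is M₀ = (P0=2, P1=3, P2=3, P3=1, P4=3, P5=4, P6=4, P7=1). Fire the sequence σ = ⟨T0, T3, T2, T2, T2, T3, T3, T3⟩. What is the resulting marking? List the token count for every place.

(P0=0, P1=3, P2=11, P3=3, P4=13, P5=1, P6=1, P7=1)

step 1: fire T0:  (P0=2, P1=3, P2=3, P3=1, P4=3, P5=4, P6=4, P7=1) → (P0=0, P1=3, P2=3, P3=3, P4=5, P5=4, P6=1, P7=1)
step 2: fire T3:  (P0=0, P1=3, P2=3, P3=3, P4=5, P5=4, P6=1, P7=1) → (P0=0, P1=3, P2=5, P3=3, P4=7, P5=4, P6=1, P7=1)
step 3: fire T2:  (P0=0, P1=3, P2=5, P3=3, P4=7, P5=4, P6=1, P7=1) → (P0=0, P1=3, P2=5, P3=3, P4=7, P5=3, P6=1, P7=1)
step 4: fire T2:  (P0=0, P1=3, P2=5, P3=3, P4=7, P5=3, P6=1, P7=1) → (P0=0, P1=3, P2=5, P3=3, P4=7, P5=2, P6=1, P7=1)
step 5: fire T2:  (P0=0, P1=3, P2=5, P3=3, P4=7, P5=2, P6=1, P7=1) → (P0=0, P1=3, P2=5, P3=3, P4=7, P5=1, P6=1, P7=1)
step 6: fire T3:  (P0=0, P1=3, P2=5, P3=3, P4=7, P5=1, P6=1, P7=1) → (P0=0, P1=3, P2=7, P3=3, P4=9, P5=1, P6=1, P7=1)
step 7: fire T3:  (P0=0, P1=3, P2=7, P3=3, P4=9, P5=1, P6=1, P7=1) → (P0=0, P1=3, P2=9, P3=3, P4=11, P5=1, P6=1, P7=1)
step 8: fire T3:  (P0=0, P1=3, P2=9, P3=3, P4=11, P5=1, P6=1, P7=1) → (P0=0, P1=3, P2=11, P3=3, P4=13, P5=1, P6=1, P7=1)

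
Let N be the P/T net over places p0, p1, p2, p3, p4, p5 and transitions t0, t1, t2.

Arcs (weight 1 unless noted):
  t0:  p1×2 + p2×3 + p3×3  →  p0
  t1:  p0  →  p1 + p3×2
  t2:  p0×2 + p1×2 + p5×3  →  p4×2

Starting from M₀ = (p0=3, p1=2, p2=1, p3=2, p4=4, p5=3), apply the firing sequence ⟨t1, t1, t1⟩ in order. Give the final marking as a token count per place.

(p0=0, p1=5, p2=1, p3=8, p4=4, p5=3)

step 1: fire t1:  (p0=3, p1=2, p2=1, p3=2, p4=4, p5=3) → (p0=2, p1=3, p2=1, p3=4, p4=4, p5=3)
step 2: fire t1:  (p0=2, p1=3, p2=1, p3=4, p4=4, p5=3) → (p0=1, p1=4, p2=1, p3=6, p4=4, p5=3)
step 3: fire t1:  (p0=1, p1=4, p2=1, p3=6, p4=4, p5=3) → (p0=0, p1=5, p2=1, p3=8, p4=4, p5=3)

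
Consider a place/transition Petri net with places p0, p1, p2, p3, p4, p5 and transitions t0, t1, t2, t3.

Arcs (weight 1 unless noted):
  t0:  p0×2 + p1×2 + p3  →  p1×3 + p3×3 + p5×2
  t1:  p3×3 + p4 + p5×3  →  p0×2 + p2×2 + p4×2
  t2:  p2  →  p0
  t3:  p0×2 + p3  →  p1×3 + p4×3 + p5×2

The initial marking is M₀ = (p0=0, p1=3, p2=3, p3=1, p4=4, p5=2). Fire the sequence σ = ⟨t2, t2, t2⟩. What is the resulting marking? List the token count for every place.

(p0=3, p1=3, p2=0, p3=1, p4=4, p5=2)

step 1: fire t2:  (p0=0, p1=3, p2=3, p3=1, p4=4, p5=2) → (p0=1, p1=3, p2=2, p3=1, p4=4, p5=2)
step 2: fire t2:  (p0=1, p1=3, p2=2, p3=1, p4=4, p5=2) → (p0=2, p1=3, p2=1, p3=1, p4=4, p5=2)
step 3: fire t2:  (p0=2, p1=3, p2=1, p3=1, p4=4, p5=2) → (p0=3, p1=3, p2=0, p3=1, p4=4, p5=2)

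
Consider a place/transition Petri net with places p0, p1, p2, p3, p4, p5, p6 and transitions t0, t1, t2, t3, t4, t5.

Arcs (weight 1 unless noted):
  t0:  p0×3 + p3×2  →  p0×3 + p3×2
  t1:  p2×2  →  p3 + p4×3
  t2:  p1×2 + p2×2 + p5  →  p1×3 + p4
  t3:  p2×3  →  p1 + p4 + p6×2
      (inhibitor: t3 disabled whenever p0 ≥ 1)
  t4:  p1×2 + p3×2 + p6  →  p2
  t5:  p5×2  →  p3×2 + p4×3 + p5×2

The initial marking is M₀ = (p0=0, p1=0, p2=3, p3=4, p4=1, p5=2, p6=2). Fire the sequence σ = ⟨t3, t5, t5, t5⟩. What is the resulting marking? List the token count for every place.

step 1: fire t3:  (p0=0, p1=0, p2=3, p3=4, p4=1, p5=2, p6=2) → (p0=0, p1=1, p2=0, p3=4, p4=2, p5=2, p6=4)
step 2: fire t5:  (p0=0, p1=1, p2=0, p3=4, p4=2, p5=2, p6=4) → (p0=0, p1=1, p2=0, p3=6, p4=5, p5=2, p6=4)
step 3: fire t5:  (p0=0, p1=1, p2=0, p3=6, p4=5, p5=2, p6=4) → (p0=0, p1=1, p2=0, p3=8, p4=8, p5=2, p6=4)
step 4: fire t5:  (p0=0, p1=1, p2=0, p3=8, p4=8, p5=2, p6=4) → (p0=0, p1=1, p2=0, p3=10, p4=11, p5=2, p6=4)

(p0=0, p1=1, p2=0, p3=10, p4=11, p5=2, p6=4)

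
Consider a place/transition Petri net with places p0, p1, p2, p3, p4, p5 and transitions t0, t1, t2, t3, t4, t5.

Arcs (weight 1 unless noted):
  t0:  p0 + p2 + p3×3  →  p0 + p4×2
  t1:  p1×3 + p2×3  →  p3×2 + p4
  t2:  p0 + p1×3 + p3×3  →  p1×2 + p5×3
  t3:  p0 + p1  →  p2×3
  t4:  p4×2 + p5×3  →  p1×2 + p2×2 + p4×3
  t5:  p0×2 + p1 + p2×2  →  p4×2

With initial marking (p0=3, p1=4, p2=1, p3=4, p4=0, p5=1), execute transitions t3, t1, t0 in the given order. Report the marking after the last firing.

step 1: fire t3:  (p0=3, p1=4, p2=1, p3=4, p4=0, p5=1) → (p0=2, p1=3, p2=4, p3=4, p4=0, p5=1)
step 2: fire t1:  (p0=2, p1=3, p2=4, p3=4, p4=0, p5=1) → (p0=2, p1=0, p2=1, p3=6, p4=1, p5=1)
step 3: fire t0:  (p0=2, p1=0, p2=1, p3=6, p4=1, p5=1) → (p0=2, p1=0, p2=0, p3=3, p4=3, p5=1)

(p0=2, p1=0, p2=0, p3=3, p4=3, p5=1)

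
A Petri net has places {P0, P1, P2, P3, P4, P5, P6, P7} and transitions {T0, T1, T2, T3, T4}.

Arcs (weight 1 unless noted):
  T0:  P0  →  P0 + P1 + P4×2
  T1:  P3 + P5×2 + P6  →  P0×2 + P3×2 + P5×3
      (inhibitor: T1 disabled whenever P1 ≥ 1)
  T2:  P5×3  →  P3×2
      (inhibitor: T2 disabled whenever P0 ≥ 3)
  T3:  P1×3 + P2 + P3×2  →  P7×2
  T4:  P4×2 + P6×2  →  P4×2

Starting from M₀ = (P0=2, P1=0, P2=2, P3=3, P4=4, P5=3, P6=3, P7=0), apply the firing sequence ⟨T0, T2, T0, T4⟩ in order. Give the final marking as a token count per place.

step 1: fire T0:  (P0=2, P1=0, P2=2, P3=3, P4=4, P5=3, P6=3, P7=0) → (P0=2, P1=1, P2=2, P3=3, P4=6, P5=3, P6=3, P7=0)
step 2: fire T2:  (P0=2, P1=1, P2=2, P3=3, P4=6, P5=3, P6=3, P7=0) → (P0=2, P1=1, P2=2, P3=5, P4=6, P5=0, P6=3, P7=0)
step 3: fire T0:  (P0=2, P1=1, P2=2, P3=5, P4=6, P5=0, P6=3, P7=0) → (P0=2, P1=2, P2=2, P3=5, P4=8, P5=0, P6=3, P7=0)
step 4: fire T4:  (P0=2, P1=2, P2=2, P3=5, P4=8, P5=0, P6=3, P7=0) → (P0=2, P1=2, P2=2, P3=5, P4=8, P5=0, P6=1, P7=0)

(P0=2, P1=2, P2=2, P3=5, P4=8, P5=0, P6=1, P7=0)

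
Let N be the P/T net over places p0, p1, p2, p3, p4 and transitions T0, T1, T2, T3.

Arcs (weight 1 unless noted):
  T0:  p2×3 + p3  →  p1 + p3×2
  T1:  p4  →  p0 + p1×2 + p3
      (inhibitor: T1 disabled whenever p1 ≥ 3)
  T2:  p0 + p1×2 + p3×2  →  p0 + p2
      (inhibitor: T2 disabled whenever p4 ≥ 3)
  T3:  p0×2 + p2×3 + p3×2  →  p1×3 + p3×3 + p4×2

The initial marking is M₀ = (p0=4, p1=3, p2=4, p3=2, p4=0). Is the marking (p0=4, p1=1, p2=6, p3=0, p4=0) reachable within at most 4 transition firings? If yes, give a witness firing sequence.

depth 0: 1 marking
depth 1: 4 markings reached so far
depth 2: 6 markings reached so far
depth 3: 6 markings reached so far
(frontier empty at depth 3; search complete)
target is not among the 6 markings reachable within 4 steps

NO — not reachable within 4 firings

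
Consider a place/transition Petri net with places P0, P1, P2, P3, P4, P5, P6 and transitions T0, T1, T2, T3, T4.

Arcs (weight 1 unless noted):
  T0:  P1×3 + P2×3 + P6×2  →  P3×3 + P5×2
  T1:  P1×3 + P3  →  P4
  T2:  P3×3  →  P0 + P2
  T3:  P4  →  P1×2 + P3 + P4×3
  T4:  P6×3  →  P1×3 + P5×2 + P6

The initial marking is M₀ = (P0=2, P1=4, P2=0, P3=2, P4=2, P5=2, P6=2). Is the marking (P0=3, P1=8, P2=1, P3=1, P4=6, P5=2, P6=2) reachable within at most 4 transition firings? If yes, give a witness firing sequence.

YES — reachable via ⟨T3, T2, T3⟩ (3 firings)

step 1: fire T3:  (P0=2, P1=4, P2=0, P3=2, P4=2, P5=2, P6=2) → (P0=2, P1=6, P2=0, P3=3, P4=4, P5=2, P6=2)
step 2: fire T2:  (P0=2, P1=6, P2=0, P3=3, P4=4, P5=2, P6=2) → (P0=3, P1=6, P2=1, P3=0, P4=4, P5=2, P6=2)
step 3: fire T3:  (P0=3, P1=6, P2=1, P3=0, P4=4, P5=2, P6=2) → (P0=3, P1=8, P2=1, P3=1, P4=6, P5=2, P6=2)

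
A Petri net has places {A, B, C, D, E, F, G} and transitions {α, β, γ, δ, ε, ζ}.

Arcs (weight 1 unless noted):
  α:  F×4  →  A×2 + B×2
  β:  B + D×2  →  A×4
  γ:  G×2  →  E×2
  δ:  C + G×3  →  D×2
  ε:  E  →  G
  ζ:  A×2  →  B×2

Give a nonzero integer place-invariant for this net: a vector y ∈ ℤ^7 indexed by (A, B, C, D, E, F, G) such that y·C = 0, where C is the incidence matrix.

Incidence matrix C (rows=places, cols=transitions):
        α    β    γ    δ    ε    ζ
    A   2    4    0    0    0   -2
    B   2   -1    0    0    0    2
    C   0    0    0   -1    0    0
    D   0   -2    0    2    0    0
    E   0    0    2    0   -1    0
    F  -4    0    0    0    0    0
    G   0    0   -2   -3    1    0

Candidate y = [2, 2, 6, 3, 0, 2, 0]; check y·C column-wise:
  col α: 2·2 + 2·2 + 6·0 + 3·0 + 2·-4 = 0
  col β: 2·4 + 2·-1 + 6·0 + 3·-2 + 2·0 = 0
  col γ: 2·0 + 2·0 + 6·0 + 3·0 + 0·2 + 2·0 + 0·-2 = 0
  col δ: 2·0 + 2·0 + 6·-1 + 3·2 + 2·0 + 0·-3 = 0
  col ε: 2·0 + 2·0 + 6·0 + 3·0 + 0·-1 + 2·0 + 0·1 = 0
  col ζ: 2·-2 + 2·2 + 6·0 + 3·0 + 2·0 = 0

y = (A:2, B:2, C:6, D:3, E:0, F:2, G:0)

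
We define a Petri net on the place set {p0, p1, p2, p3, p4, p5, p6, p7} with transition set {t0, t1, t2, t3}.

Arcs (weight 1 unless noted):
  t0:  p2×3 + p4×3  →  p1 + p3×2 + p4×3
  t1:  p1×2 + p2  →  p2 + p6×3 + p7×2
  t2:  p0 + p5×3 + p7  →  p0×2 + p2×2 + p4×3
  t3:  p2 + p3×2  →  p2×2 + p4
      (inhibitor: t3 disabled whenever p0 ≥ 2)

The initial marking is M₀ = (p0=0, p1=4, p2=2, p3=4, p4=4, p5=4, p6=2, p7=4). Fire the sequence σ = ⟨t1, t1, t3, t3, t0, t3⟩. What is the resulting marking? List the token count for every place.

step 1: fire t1:  (p0=0, p1=4, p2=2, p3=4, p4=4, p5=4, p6=2, p7=4) → (p0=0, p1=2, p2=2, p3=4, p4=4, p5=4, p6=5, p7=6)
step 2: fire t1:  (p0=0, p1=2, p2=2, p3=4, p4=4, p5=4, p6=5, p7=6) → (p0=0, p1=0, p2=2, p3=4, p4=4, p5=4, p6=8, p7=8)
step 3: fire t3:  (p0=0, p1=0, p2=2, p3=4, p4=4, p5=4, p6=8, p7=8) → (p0=0, p1=0, p2=3, p3=2, p4=5, p5=4, p6=8, p7=8)
step 4: fire t3:  (p0=0, p1=0, p2=3, p3=2, p4=5, p5=4, p6=8, p7=8) → (p0=0, p1=0, p2=4, p3=0, p4=6, p5=4, p6=8, p7=8)
step 5: fire t0:  (p0=0, p1=0, p2=4, p3=0, p4=6, p5=4, p6=8, p7=8) → (p0=0, p1=1, p2=1, p3=2, p4=6, p5=4, p6=8, p7=8)
step 6: fire t3:  (p0=0, p1=1, p2=1, p3=2, p4=6, p5=4, p6=8, p7=8) → (p0=0, p1=1, p2=2, p3=0, p4=7, p5=4, p6=8, p7=8)

(p0=0, p1=1, p2=2, p3=0, p4=7, p5=4, p6=8, p7=8)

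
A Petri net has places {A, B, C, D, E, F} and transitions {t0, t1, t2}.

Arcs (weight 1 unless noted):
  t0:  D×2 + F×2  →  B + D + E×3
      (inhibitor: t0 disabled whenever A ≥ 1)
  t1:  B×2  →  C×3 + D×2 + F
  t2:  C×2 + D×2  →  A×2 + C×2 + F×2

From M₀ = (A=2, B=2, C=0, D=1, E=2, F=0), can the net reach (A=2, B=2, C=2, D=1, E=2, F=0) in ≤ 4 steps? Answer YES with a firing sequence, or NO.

depth 0: 1 marking
depth 1: 2 markings reached so far
depth 2: 3 markings reached so far
depth 3: 3 markings reached so far
(frontier empty at depth 3; search complete)
target is not among the 3 markings reachable within 4 steps

NO — not reachable within 4 firings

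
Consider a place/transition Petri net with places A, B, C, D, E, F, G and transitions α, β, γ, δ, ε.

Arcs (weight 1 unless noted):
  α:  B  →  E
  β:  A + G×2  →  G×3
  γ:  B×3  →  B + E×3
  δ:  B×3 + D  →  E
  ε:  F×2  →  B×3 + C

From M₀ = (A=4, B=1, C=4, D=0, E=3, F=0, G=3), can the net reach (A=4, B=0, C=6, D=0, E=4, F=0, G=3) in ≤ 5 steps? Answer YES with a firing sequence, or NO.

depth 0: 1 marking
depth 1: 3 markings reached so far
depth 2: 5 markings reached so far
depth 3: 7 markings reached so far
depth 4: 9 markings reached so far
depth 5: 10 markings reached so far
target is not among the 10 markings reachable within 5 steps

NO — not reachable within 5 firings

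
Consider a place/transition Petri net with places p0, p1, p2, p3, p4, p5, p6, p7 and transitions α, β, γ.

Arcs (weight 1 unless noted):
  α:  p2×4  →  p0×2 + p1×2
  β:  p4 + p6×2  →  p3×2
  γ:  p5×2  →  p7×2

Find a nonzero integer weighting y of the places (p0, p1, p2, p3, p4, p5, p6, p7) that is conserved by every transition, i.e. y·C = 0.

Incidence matrix C (rows=places, cols=transitions):
        α    β    γ
   p0   2    0    0
   p1   2    0    0
   p2  -4    0    0
   p3   0    2    0
   p4   0   -1    0
   p5   0    0   -2
   p6   0   -2    0
   p7   0    0    2

Candidate y = [1, -1, 0, 0, 0, 0, 0, 0]; check y·C column-wise:
  col α: 1·2 + -1·2 + 0·-4 = 0
  col β: 1·0 + -1·0 + 0·2 + 0·-1 + 0·-2 = 0
  col γ: 1·0 + -1·0 + 0·-2 + 0·2 = 0

y = (p0:1, p1:-1, p2:0, p3:0, p4:0, p5:0, p6:0, p7:0)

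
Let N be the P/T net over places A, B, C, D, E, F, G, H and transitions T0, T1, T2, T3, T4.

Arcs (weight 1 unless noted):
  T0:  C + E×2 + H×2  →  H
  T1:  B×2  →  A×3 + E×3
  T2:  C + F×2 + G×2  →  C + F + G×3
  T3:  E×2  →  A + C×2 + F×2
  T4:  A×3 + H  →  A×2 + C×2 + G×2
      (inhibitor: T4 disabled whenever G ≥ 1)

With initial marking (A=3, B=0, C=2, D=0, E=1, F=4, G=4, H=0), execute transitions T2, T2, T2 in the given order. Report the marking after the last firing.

(A=3, B=0, C=2, D=0, E=1, F=1, G=7, H=0)

step 1: fire T2:  (A=3, B=0, C=2, D=0, E=1, F=4, G=4, H=0) → (A=3, B=0, C=2, D=0, E=1, F=3, G=5, H=0)
step 2: fire T2:  (A=3, B=0, C=2, D=0, E=1, F=3, G=5, H=0) → (A=3, B=0, C=2, D=0, E=1, F=2, G=6, H=0)
step 3: fire T2:  (A=3, B=0, C=2, D=0, E=1, F=2, G=6, H=0) → (A=3, B=0, C=2, D=0, E=1, F=1, G=7, H=0)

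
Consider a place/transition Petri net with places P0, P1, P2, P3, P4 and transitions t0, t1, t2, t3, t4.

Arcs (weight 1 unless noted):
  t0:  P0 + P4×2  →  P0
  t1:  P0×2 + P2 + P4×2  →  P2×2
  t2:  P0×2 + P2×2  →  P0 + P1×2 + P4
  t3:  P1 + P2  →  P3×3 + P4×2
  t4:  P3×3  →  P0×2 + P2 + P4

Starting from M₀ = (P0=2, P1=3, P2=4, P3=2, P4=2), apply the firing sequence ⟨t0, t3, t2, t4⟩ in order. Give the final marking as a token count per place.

step 1: fire t0:  (P0=2, P1=3, P2=4, P3=2, P4=2) → (P0=2, P1=3, P2=4, P3=2, P4=0)
step 2: fire t3:  (P0=2, P1=3, P2=4, P3=2, P4=0) → (P0=2, P1=2, P2=3, P3=5, P4=2)
step 3: fire t2:  (P0=2, P1=2, P2=3, P3=5, P4=2) → (P0=1, P1=4, P2=1, P3=5, P4=3)
step 4: fire t4:  (P0=1, P1=4, P2=1, P3=5, P4=3) → (P0=3, P1=4, P2=2, P3=2, P4=4)

(P0=3, P1=4, P2=2, P3=2, P4=4)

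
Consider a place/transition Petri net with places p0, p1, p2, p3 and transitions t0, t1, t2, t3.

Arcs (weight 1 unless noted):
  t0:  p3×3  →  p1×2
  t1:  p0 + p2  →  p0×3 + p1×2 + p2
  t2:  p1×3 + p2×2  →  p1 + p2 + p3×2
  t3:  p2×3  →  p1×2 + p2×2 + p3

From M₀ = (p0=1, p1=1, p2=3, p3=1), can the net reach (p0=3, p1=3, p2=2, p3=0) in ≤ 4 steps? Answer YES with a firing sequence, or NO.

step 1: fire t1:  (p0=1, p1=1, p2=3, p3=1) → (p0=3, p1=3, p2=3, p3=1)
step 2: fire t2:  (p0=3, p1=3, p2=3, p3=1) → (p0=3, p1=1, p2=2, p3=3)
step 3: fire t0:  (p0=3, p1=1, p2=2, p3=3) → (p0=3, p1=3, p2=2, p3=0)

YES — reachable via ⟨t1, t2, t0⟩ (3 firings)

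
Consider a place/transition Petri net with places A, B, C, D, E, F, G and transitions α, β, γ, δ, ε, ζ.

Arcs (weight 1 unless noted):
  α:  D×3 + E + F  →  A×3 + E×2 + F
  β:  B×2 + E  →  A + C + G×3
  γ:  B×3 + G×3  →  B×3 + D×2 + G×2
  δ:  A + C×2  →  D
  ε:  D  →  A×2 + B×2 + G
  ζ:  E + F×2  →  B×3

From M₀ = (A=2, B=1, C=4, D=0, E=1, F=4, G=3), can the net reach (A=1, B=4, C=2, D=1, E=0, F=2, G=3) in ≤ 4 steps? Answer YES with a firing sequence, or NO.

YES — reachable via ⟨δ, ζ⟩ (2 firings)

step 1: fire δ:  (A=2, B=1, C=4, D=0, E=1, F=4, G=3) → (A=1, B=1, C=2, D=1, E=1, F=4, G=3)
step 2: fire ζ:  (A=1, B=1, C=2, D=1, E=1, F=4, G=3) → (A=1, B=4, C=2, D=1, E=0, F=2, G=3)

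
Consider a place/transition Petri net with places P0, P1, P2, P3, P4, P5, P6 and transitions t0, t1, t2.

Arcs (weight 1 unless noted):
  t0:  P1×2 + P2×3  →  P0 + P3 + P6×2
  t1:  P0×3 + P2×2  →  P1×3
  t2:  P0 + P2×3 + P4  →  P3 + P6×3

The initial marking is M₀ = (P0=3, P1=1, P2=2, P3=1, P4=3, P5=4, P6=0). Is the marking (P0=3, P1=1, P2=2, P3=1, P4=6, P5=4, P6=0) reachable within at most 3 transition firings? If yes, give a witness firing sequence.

NO — not reachable within 3 firings

depth 0: 1 marking
depth 1: 2 markings reached so far
depth 2: 2 markings reached so far
(frontier empty at depth 2; search complete)
target is not among the 2 markings reachable within 3 steps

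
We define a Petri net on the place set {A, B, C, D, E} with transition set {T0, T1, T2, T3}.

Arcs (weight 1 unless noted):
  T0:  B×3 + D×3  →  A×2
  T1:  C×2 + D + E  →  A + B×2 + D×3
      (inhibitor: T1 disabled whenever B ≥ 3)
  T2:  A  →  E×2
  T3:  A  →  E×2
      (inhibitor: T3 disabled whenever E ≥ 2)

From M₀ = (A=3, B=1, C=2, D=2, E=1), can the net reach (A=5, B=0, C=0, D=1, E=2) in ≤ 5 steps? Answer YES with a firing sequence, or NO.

step 1: fire T1:  (A=3, B=1, C=2, D=2, E=1) → (A=4, B=3, C=0, D=4, E=0)
step 2: fire T0:  (A=4, B=3, C=0, D=4, E=0) → (A=6, B=0, C=0, D=1, E=0)
step 3: fire T2:  (A=6, B=0, C=0, D=1, E=0) → (A=5, B=0, C=0, D=1, E=2)

YES — reachable via ⟨T1, T0, T2⟩ (3 firings)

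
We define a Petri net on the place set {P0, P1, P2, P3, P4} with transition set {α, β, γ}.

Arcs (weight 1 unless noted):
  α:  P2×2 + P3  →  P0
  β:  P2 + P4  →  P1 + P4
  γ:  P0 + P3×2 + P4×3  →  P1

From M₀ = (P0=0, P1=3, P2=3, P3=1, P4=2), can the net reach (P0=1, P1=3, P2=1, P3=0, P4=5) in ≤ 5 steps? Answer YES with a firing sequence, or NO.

NO — not reachable within 5 firings

depth 0: 1 marking
depth 1: 3 markings reached so far
depth 2: 5 markings reached so far
depth 3: 6 markings reached so far
depth 4: 6 markings reached so far
(frontier empty at depth 4; search complete)
target is not among the 6 markings reachable within 5 steps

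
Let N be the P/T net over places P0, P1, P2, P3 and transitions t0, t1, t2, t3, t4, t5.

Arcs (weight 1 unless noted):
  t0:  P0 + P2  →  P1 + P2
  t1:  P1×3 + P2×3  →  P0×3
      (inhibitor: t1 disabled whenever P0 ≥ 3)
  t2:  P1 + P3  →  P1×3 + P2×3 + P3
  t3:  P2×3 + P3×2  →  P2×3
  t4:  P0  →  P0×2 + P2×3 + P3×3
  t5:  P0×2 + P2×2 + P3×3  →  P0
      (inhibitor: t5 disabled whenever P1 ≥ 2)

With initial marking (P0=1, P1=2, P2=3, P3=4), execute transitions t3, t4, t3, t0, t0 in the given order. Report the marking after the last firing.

(P0=0, P1=4, P2=6, P3=3)

step 1: fire t3:  (P0=1, P1=2, P2=3, P3=4) → (P0=1, P1=2, P2=3, P3=2)
step 2: fire t4:  (P0=1, P1=2, P2=3, P3=2) → (P0=2, P1=2, P2=6, P3=5)
step 3: fire t3:  (P0=2, P1=2, P2=6, P3=5) → (P0=2, P1=2, P2=6, P3=3)
step 4: fire t0:  (P0=2, P1=2, P2=6, P3=3) → (P0=1, P1=3, P2=6, P3=3)
step 5: fire t0:  (P0=1, P1=3, P2=6, P3=3) → (P0=0, P1=4, P2=6, P3=3)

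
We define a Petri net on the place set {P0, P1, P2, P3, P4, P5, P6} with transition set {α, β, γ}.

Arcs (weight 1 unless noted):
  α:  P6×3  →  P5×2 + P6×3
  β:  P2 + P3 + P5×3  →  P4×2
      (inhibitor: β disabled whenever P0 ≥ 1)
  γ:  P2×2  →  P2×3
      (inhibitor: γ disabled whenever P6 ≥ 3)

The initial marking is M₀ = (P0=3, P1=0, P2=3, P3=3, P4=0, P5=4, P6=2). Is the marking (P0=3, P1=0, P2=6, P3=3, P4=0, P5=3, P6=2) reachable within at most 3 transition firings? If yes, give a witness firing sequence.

NO — not reachable within 3 firings

depth 0: 1 marking
depth 1: 2 markings reached so far
depth 2: 3 markings reached so far
depth 3: 4 markings reached so far
target is not among the 4 markings reachable within 3 steps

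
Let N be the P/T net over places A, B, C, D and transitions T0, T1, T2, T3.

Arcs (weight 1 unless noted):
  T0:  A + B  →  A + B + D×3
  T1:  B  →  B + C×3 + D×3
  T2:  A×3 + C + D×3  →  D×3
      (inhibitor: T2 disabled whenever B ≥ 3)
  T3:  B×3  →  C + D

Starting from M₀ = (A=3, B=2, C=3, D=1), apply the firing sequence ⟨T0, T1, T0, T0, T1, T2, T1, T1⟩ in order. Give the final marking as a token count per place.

(A=0, B=2, C=14, D=22)

step 1: fire T0:  (A=3, B=2, C=3, D=1) → (A=3, B=2, C=3, D=4)
step 2: fire T1:  (A=3, B=2, C=3, D=4) → (A=3, B=2, C=6, D=7)
step 3: fire T0:  (A=3, B=2, C=6, D=7) → (A=3, B=2, C=6, D=10)
step 4: fire T0:  (A=3, B=2, C=6, D=10) → (A=3, B=2, C=6, D=13)
step 5: fire T1:  (A=3, B=2, C=6, D=13) → (A=3, B=2, C=9, D=16)
step 6: fire T2:  (A=3, B=2, C=9, D=16) → (A=0, B=2, C=8, D=16)
step 7: fire T1:  (A=0, B=2, C=8, D=16) → (A=0, B=2, C=11, D=19)
step 8: fire T1:  (A=0, B=2, C=11, D=19) → (A=0, B=2, C=14, D=22)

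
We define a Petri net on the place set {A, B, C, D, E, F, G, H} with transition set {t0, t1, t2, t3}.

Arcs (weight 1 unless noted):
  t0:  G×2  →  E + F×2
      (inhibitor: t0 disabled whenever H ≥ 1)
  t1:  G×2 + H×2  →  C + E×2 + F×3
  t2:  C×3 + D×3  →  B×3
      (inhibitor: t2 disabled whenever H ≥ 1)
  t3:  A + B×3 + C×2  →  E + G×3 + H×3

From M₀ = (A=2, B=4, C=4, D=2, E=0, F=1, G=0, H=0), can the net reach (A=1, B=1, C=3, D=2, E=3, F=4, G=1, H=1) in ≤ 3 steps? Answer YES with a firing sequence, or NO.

YES — reachable via ⟨t3, t1⟩ (2 firings)

step 1: fire t3:  (A=2, B=4, C=4, D=2, E=0, F=1, G=0, H=0) → (A=1, B=1, C=2, D=2, E=1, F=1, G=3, H=3)
step 2: fire t1:  (A=1, B=1, C=2, D=2, E=1, F=1, G=3, H=3) → (A=1, B=1, C=3, D=2, E=3, F=4, G=1, H=1)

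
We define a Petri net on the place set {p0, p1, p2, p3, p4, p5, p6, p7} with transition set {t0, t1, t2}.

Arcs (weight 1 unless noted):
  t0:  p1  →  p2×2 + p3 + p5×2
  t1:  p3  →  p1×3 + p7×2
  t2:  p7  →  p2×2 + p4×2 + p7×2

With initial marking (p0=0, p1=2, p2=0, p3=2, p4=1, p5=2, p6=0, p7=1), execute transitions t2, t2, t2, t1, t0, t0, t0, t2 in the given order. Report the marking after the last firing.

(p0=0, p1=2, p2=14, p3=4, p4=9, p5=8, p6=0, p7=7)

step 1: fire t2:  (p0=0, p1=2, p2=0, p3=2, p4=1, p5=2, p6=0, p7=1) → (p0=0, p1=2, p2=2, p3=2, p4=3, p5=2, p6=0, p7=2)
step 2: fire t2:  (p0=0, p1=2, p2=2, p3=2, p4=3, p5=2, p6=0, p7=2) → (p0=0, p1=2, p2=4, p3=2, p4=5, p5=2, p6=0, p7=3)
step 3: fire t2:  (p0=0, p1=2, p2=4, p3=2, p4=5, p5=2, p6=0, p7=3) → (p0=0, p1=2, p2=6, p3=2, p4=7, p5=2, p6=0, p7=4)
step 4: fire t1:  (p0=0, p1=2, p2=6, p3=2, p4=7, p5=2, p6=0, p7=4) → (p0=0, p1=5, p2=6, p3=1, p4=7, p5=2, p6=0, p7=6)
step 5: fire t0:  (p0=0, p1=5, p2=6, p3=1, p4=7, p5=2, p6=0, p7=6) → (p0=0, p1=4, p2=8, p3=2, p4=7, p5=4, p6=0, p7=6)
step 6: fire t0:  (p0=0, p1=4, p2=8, p3=2, p4=7, p5=4, p6=0, p7=6) → (p0=0, p1=3, p2=10, p3=3, p4=7, p5=6, p6=0, p7=6)
step 7: fire t0:  (p0=0, p1=3, p2=10, p3=3, p4=7, p5=6, p6=0, p7=6) → (p0=0, p1=2, p2=12, p3=4, p4=7, p5=8, p6=0, p7=6)
step 8: fire t2:  (p0=0, p1=2, p2=12, p3=4, p4=7, p5=8, p6=0, p7=6) → (p0=0, p1=2, p2=14, p3=4, p4=9, p5=8, p6=0, p7=7)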